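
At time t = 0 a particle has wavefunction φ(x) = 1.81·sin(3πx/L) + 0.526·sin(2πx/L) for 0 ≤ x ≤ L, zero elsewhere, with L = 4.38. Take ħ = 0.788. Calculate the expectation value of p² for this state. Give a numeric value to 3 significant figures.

p² φ = −ħ² d²φ/dx²; ⟨p²⟩ = −ħ² ∫ φ*·φ'' dx / ∫|φ|² dx.
d²/dx² sin(jπx/L) = −(jπ/L)²·sin(jπx/L); on 0 ≤ x ≤ L, ∫sin²(jπx/L) dx = L/2 and ∫sin(jπx/L)·sin(lπx/L) dx = 0 for j ≠ l, so only diagonal terms survive in ∫|φ|² and ∫φ·φ″; ∫φ·φ′ dx = [φ²/2] between the walls = 0.
State is unnormalized: ∫|φ|² dx = 7.7806, and ∫φ*·(−ħ² φ'') dx = 21.402, so ⟨p²⟩ = 21.402 / 7.7806.
⟨p²⟩ = 2.7507.

2.75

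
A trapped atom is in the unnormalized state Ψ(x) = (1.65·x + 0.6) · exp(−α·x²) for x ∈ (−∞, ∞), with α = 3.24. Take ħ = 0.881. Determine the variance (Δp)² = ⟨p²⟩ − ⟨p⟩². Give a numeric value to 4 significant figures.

4.368

Compute ⟨p⟩ and ⟨p²⟩ separately; (Δp)² = ⟨p²⟩ − ⟨p⟩².
Expand each integrand as polynomial × e^(−2αx²) and use ∫x^(2j)·e^(−2αx²) dx = (2j−1)!!/(4α)^j · √(π/(2α)), odd powers → 0; here √(π/(2α)) = 0.69629. Differentiate with the product rule, d/dx e^(−αx²) = −2αx·e^(−αx²).
Normalization: ∫|Ψ|² dx = 0.39693.
⟨p⟩ = 0.0000 and ⟨p²⟩ = 4.3681.
(Δp)² = 4.3681 − (0.0000)² = 4.3681.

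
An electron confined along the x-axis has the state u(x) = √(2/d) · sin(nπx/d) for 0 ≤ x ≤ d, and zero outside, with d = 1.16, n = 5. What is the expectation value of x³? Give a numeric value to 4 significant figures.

0.3855

⟨x³⟩ = ∫ x³·|u|² dx (integrals over the domain).
With sin²θ = (1 − cos2θ)/2 on 0 ≤ x ≤ d: ∫sin²(nπx/d) dx = d/2, ∫x·sin²(nπx/d) dx = d²/4, ∫x²·sin²(nπx/d) dx = d³·(1/6 − 1/(4n²π²)); higher powers xᵏ the same way, integrating xᵏ·cos(2nπx/d) by parts.
⟨x³⟩ = 0.38548.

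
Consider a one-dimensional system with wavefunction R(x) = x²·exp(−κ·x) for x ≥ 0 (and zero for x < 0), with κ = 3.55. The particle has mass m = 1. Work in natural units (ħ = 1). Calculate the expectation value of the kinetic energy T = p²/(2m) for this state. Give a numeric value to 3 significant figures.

T = −(ħ²/2m) d²/dx², so ⟨T⟩ = −(ħ²/2m) ∫ R*·R'' dx / ∫|R|² dx; with m = 1.
Differentiate x²·exp(−κ·x) with the product rule; every integrand then reduces to terms xʲ·e^(−2κx) on [0, ∞), with ∫₀^∞ xʲ·e^(−2κx) dx = j!/(2κ)^(j+1).
State is unnormalized: ∫|R|² dx = 0.0013302, and ∫R*·(−ħ²/2m · R'') dx = 0.0027940, so ⟨T⟩ = 0.0027940 / 0.0013302.
⟨T⟩ = 2.1004.

2.10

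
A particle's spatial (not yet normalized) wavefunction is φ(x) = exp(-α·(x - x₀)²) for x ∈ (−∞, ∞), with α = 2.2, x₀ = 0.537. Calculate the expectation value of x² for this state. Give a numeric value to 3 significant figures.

⟨x²⟩ = ∫ x²·|φ|² dx / ∫|φ|² dx (integrals over the domain).
Gaussian moments (u = x − x₀): ∫u^(2j)·e^(−2αu²) du = (2j−1)!!/(4α)^j · √(π/(2α)), odd powers integrate to 0; here √(π/(2α)) = 0.84498.
State is unnormalized: ∫|φ|² dx = 0.84498, and ∫φ*·x²·φ dx = 0.33969, so ⟨x²⟩ = 0.33969 / 0.84498.
⟨x²⟩ = 0.40201.

0.402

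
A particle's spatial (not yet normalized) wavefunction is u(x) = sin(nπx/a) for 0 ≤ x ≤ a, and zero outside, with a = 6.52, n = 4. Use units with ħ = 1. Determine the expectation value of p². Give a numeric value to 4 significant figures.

p² u = −ħ² d²u/dx²; ⟨p²⟩ = −ħ² ∫ u*·u'' dx / ∫|u|² dx.
d/dx sin(nπx/a) = (nπ/a)·cos(nπx/a) and d²/dx² sin(nπx/a) = −(nπ/a)²·sin(nπx/a); on 0 ≤ x ≤ a, ∫sin²(nπx/a) dx = a/2 and ∫sin(nπx/a)·cos(nπx/a) dx = 0.
State is unnormalized: ∫|u|² dx = 3.2600, and ∫u*·(−ħ² u'') dx = 12.110, so ⟨p²⟩ = 12.110 / 3.2600.
⟨p²⟩ = 3.7147.

3.715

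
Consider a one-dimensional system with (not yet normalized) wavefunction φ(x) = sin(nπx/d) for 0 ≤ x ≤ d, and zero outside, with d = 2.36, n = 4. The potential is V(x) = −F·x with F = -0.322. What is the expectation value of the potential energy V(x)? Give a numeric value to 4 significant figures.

0.3800

⟨V⟩ = ∫ V(x)·|φ|² dx / ∫|φ|² dx.
With sin²θ = (1 − cos2θ)/2 on 0 ≤ x ≤ d: ∫sin²(nπx/d) dx = d/2, ∫x·sin²(nπx/d) dx = d²/4, ∫x²·sin²(nπx/d) dx = d³·(1/6 − 1/(4n²π²)); higher powers xᵏ the same way, integrating xᵏ·cos(2nπx/d) by parts.
State is unnormalized: ∫|φ|² dx = 1.1800, and ∫φ*·V(x)·φ dx = 0.44835, so ⟨V⟩ = 0.44835 / 1.1800.
⟨V⟩ = 0.37996.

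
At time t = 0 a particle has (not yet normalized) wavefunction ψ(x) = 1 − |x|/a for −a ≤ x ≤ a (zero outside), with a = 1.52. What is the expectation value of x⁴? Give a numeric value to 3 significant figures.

0.153

⟨x⁴⟩ = ∫ x⁴·|ψ|² dx / ∫|ψ|² dx (integrals over the domain).
ψ is even, so ∫ over [−a, a] = 2∫₀ᵃ with ψ = 1 − x/a there: ∫₀ᵃ (1 − x/a)² dx = a/3, ∫₀ᵃ x²(1 − x/a)² dx = a³/30, ∫₀ᵃ x⁴(1 − x/a)² dx = a⁵/105.
State is unnormalized: ∫|ψ|² dx = 1.0133, and ∫ψ*·x⁴·ψ dx = 0.15455, so ⟨x⁴⟩ = 0.15455 / 1.0133.
⟨x⁴⟩ = 0.15251.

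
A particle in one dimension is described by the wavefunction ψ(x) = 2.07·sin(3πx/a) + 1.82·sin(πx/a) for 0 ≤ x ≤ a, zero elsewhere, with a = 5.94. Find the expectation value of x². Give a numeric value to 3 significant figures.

⟨x²⟩ = ∫ x²·|ψ|² dx / ∫|ψ|² dx (integrals over the domain).
On 0 ≤ x ≤ a (j ≠ l): ∫sin²(jπx/a) dx = a/2, ∫sin(jπx/a)·sin(lπx/a) dx = 0; diagonal moments ∫x·sin²(jπx/a) dx = a²/4, ∫x²·sin²(jπx/a) dx = a³·(1/6 − 1/(4j²π²)); cross terms ∫x·sin(jπx/a)·sin(lπx/a) dx = 0 for j + l even and −4jla²/(π²(j² − l²)²) for j + l odd, ∫x²·sin(jπx/a)·sin(lπx/a) dx = (−1)^(j+l)·4jla³/(π²(j² − l²)²); higher powers the same way via product-to-sum and parts.
State is unnormalized: ∫|ψ|² dx = 22.564, and ∫ψ*·x²·ψ dx = 275.27, so ⟨x²⟩ = 275.27 / 22.564.
⟨x²⟩ = 12.199.

12.2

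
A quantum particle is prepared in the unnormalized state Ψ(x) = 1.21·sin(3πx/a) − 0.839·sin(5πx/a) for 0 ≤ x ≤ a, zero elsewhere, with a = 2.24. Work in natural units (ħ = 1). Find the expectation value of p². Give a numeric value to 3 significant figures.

p² Ψ = −ħ² d²Ψ/dx²; ⟨p²⟩ = −ħ² ∫ Ψ*·Ψ'' dx / ∫|Ψ|² dx.
d²/dx² sin(jπx/a) = −(jπ/a)²·sin(jπx/a); on 0 ≤ x ≤ a, ∫sin²(jπx/a) dx = a/2 and ∫sin(jπx/a)·sin(lπx/a) dx = 0 for j ≠ l, so only diagonal terms survive in ∫|Ψ|² and ∫Ψ·Ψ″; ∫Ψ·Ψ′ dx = [Ψ²/2] between the walls = 0.
State is unnormalized: ∫|Ψ|² dx = 2.4282, and ∫Ψ*·(−ħ² Ψ'') dx = 67.798, so ⟨p²⟩ = 67.798 / 2.4282.
⟨p²⟩ = 27.921.

27.9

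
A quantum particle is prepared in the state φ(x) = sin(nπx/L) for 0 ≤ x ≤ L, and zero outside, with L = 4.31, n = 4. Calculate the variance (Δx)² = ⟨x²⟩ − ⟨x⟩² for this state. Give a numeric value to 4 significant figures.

Compute ⟨x⟩ and ⟨x²⟩ separately, then (Δx)² = ⟨x²⟩ − ⟨x⟩².
With sin²θ = (1 − cos2θ)/2 on 0 ≤ x ≤ L: ∫sin²(nπx/L) dx = L/2, ∫x·sin²(nπx/L) dx = L²/4, ∫x²·sin²(nπx/L) dx = L³·(1/6 − 1/(4n²π²)); higher powers xᵏ the same way, integrating xᵏ·cos(2nπx/L) by parts.
Normalization: ∫|φ|² dx = 2.1550.
⟨x⟩ = 2.1550 and ⟨x²⟩ = 6.1332.
(Δx)² = 6.1332 − (2.1550)² = 1.4892.

1.489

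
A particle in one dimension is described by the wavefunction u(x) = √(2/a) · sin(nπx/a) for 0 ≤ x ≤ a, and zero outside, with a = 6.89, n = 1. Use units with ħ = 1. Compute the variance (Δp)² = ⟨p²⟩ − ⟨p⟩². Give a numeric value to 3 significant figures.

0.208

Compute ⟨p⟩ and ⟨p²⟩ separately; (Δp)² = ⟨p²⟩ − ⟨p⟩².
d/dx sin(nπx/a) = (nπ/a)·cos(nπx/a) and d²/dx² sin(nπx/a) = −(nπ/a)²·sin(nπx/a); on 0 ≤ x ≤ a, ∫sin²(nπx/a) dx = a/2 and ∫sin(nπx/a)·cos(nπx/a) dx = 0.
⟨p⟩ = 0.0000 and ⟨p²⟩ = 0.20790.
(Δp)² = 0.20790 − (0.0000)² = 0.20790.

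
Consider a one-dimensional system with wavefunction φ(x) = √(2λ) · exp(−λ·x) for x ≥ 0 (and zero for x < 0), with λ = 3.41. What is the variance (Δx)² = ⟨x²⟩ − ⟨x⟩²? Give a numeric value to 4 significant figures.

Compute ⟨x⟩ and ⟨x²⟩ separately, then (Δx)² = ⟨x²⟩ − ⟨x⟩².
Every integrand reduces to terms xʲ·e^(−2λx) on [0, ∞); use ∫₀^∞ xʲ·e^(−2λx) dx = j!/(2λ)^(j+1).
⟨x⟩ = 0.14663 and ⟨x²⟩ = 0.042999.
(Δx)² = 0.042999 − (0.14663)² = 0.021500.

0.02150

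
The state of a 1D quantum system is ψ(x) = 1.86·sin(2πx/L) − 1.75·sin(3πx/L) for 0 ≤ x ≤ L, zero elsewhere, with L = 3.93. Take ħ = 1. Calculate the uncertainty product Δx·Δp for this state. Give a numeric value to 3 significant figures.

1.51

Δx = √(⟨x²⟩−⟨x⟩²), Δp = √(⟨p²⟩−⟨p⟩²).
On 0 ≤ x ≤ L (j ≠ l): ∫sin²(jπx/L) dx = L/2, ∫sin(jπx/L)·sin(lπx/L) dx = 0; diagonal moments ∫x·sin²(jπx/L) dx = L²/4, ∫x²·sin²(jπx/L) dx = L³·(1/6 − 1/(4j²π²)); cross terms ∫x·sin(jπx/L)·sin(lπx/L) dx = 0 for j + l even and −4jlL²/(π²(j² − l²)²) for j + l odd, ∫x²·sin(jπx/L)·sin(lπx/L) dx = (−1)^(j+l)·4jlL³/(π²(j² − l²)²); higher powers the same way via product-to-sum and parts. d²/dx² sin(jπx/L) = −(jπ/L)²·sin(jπx/L); on 0 ≤ x ≤ L, ∫sin²(jπx/L) dx = L/2 and ∫sin(jπx/L)·sin(lπx/L) dx = 0 for j ≠ l, so only diagonal terms survive in ∫|ψ|² and ∫ψ·ψ″; ∫ψ·ψ′ dx = [ψ²/2] between the walls = 0.
Normalization: ∫|ψ|² dx = 12.816.
⟨x⟩ = 2.7281, ⟨x²⟩ = 8.0027 ⇒ Δx = 0.74843.
⟨p⟩ = 0.0000, ⟨p²⟩ = 4.0564 ⇒ Δp = 2.0140.
Δx·Δp = 1.5074.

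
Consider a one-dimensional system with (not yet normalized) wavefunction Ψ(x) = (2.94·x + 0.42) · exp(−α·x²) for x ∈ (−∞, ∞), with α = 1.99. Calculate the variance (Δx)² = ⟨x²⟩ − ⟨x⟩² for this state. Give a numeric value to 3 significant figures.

0.281

Compute ⟨x⟩ and ⟨x²⟩ separately, then (Δx)² = ⟨x²⟩ − ⟨x⟩².
Expand each integrand as polynomial × e^(−2αx²) and use ∫x^(2j)·e^(−2αx²) dx = (2j−1)!!/(4α)^j · √(π/(2α)), odd powers → 0; here √(π/(2α)) = 0.88845.
Normalization: ∫|Ψ|² dx = 1.1215.
⟨x⟩ = 0.24579 and ⟨x²⟩ = 0.34177.
(Δx)² = 0.34177 − (0.24579)² = 0.28136.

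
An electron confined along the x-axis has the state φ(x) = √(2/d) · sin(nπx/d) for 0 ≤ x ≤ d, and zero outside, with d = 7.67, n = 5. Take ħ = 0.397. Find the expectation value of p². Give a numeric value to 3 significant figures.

0.661

p² φ = −ħ² d²φ/dx²; ⟨p²⟩ = −ħ² ∫ φ*·φ'' dx.
d/dx sin(nπx/d) = (nπ/d)·cos(nπx/d) and d²/dx² sin(nπx/d) = −(nπ/d)²·sin(nπx/d); on 0 ≤ x ≤ d, ∫sin²(nπx/d) dx = d/2 and ∫sin(nπx/d)·cos(nπx/d) dx = 0.
⟨p²⟩ = 0.66104.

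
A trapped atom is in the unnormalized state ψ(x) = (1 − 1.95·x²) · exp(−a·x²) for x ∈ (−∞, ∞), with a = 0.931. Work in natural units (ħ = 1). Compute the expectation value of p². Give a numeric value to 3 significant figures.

4.76

p² ψ = −ħ² d²ψ/dx²; ⟨p²⟩ = −ħ² ∫ ψ*·ψ'' dx / ∫|ψ|² dx.
Expand each integrand as polynomial × e^(−2ax²) and use ∫x^(2j)·e^(−2ax²) dx = (2j−1)!!/(4a)^j · √(π/(2a)), odd powers → 0; here √(π/(2a)) = 1.2989. Differentiate with the product rule, d/dx e^(−ax²) = −2ax·e^(−ax²).
State is unnormalized: ∫|ψ|² dx = 1.0071, and ∫ψ*·(−ħ² ψ'') dx = 4.7968, so ⟨p²⟩ = 4.7968 / 1.0071.
⟨p²⟩ = 4.7631.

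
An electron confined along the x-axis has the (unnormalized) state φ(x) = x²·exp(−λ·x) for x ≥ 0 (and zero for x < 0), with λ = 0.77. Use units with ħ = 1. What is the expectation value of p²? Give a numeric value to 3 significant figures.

p² φ = −ħ² d²φ/dx²; ⟨p²⟩ = −ħ² ∫ φ*·φ'' dx / ∫|φ|² dx.
Differentiate x²·exp(−λ·x) with the product rule; every integrand then reduces to terms xʲ·e^(−2λx) on [0, ∞), with ∫₀^∞ xʲ·e^(−2λx) dx = j!/(2λ)^(j+1).
State is unnormalized: ∫|φ|² dx = 2.7708, and ∫φ*·(−ħ² φ'') dx = 0.54761, so ⟨p²⟩ = 0.54761 / 2.7708.
⟨p²⟩ = 0.19763.

0.198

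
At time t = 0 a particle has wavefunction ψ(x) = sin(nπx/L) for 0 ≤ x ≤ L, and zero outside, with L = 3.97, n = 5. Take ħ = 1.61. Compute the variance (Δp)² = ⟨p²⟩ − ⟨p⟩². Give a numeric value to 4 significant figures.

Compute ⟨p⟩ and ⟨p²⟩ separately; (Δp)² = ⟨p²⟩ − ⟨p⟩².
d/dx sin(nπx/L) = (nπ/L)·cos(nπx/L) and d²/dx² sin(nπx/L) = −(nπ/L)²·sin(nπx/L); on 0 ≤ x ≤ L, ∫sin²(nπx/L) dx = L/2 and ∫sin(nπx/L)·cos(nπx/L) dx = 0.
Normalization: ∫|ψ|² dx = 1.9850.
⟨p⟩ = 0.0000 and ⟨p²⟩ = 40.580.
(Δp)² = 40.580 − (0.0000)² = 40.580.

40.58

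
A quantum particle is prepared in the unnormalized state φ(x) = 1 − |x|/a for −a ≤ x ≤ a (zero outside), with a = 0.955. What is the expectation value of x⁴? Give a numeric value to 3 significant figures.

0.0238

⟨x⁴⟩ = ∫ x⁴·|φ|² dx / ∫|φ|² dx (integrals over the domain).
φ is even, so ∫ over [−a, a] = 2∫₀ᵃ with φ = 1 − x/a there: ∫₀ᵃ (1 − x/a)² dx = a/3, ∫₀ᵃ x²(1 − x/a)² dx = a³/30, ∫₀ᵃ x⁴(1 − x/a)² dx = a⁵/105.
State is unnormalized: ∫|φ|² dx = 0.63667, and ∫φ*·x⁴·φ dx = 0.015131, so ⟨x⁴⟩ = 0.015131 / 0.63667.
⟨x⁴⟩ = 0.023765.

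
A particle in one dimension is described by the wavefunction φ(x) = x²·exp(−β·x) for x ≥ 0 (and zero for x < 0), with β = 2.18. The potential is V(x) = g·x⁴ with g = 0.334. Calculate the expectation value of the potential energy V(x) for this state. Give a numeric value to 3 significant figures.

⟨V⟩ = ∫ V(x)·|φ|² dx / ∫|φ|² dx.
Every integrand reduces to terms xʲ·e^(−2βx) on [0, ∞); use ∫₀^∞ xʲ·e^(−2βx) dx = j!/(2β)^(j+1).
State is unnormalized: ∫|φ|² dx = 0.015233, and ∫φ*·V(x)·φ dx = 0.023653, so ⟨V⟩ = 0.023653 / 0.015233.
⟨V⟩ = 1.5528.

1.55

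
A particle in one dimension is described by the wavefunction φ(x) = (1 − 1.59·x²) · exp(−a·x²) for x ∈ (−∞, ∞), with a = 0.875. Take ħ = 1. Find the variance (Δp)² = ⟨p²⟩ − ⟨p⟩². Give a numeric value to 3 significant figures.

4.13

Compute ⟨p⟩ and ⟨p²⟩ separately; (Δp)² = ⟨p²⟩ − ⟨p⟩².
Expand each integrand as polynomial × e^(−2ax²) and use ∫x^(2j)·e^(−2ax²) dx = (2j−1)!!/(4a)^j · √(π/(2a)), odd powers → 0; here √(π/(2a)) = 1.3398. Differentiate with the product rule, d/dx e^(−ax²) = −2ax·e^(−ax²).
Normalization: ∫|φ|² dx = 0.95204.
⟨p⟩ = 0.0000 and ⟨p²⟩ = 4.1292.
(Δp)² = 4.1292 − (0.0000)² = 4.1292.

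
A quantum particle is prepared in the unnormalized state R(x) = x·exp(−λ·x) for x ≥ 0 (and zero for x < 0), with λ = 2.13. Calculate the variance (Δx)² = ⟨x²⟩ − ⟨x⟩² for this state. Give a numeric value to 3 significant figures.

0.165

Compute ⟨x⟩ and ⟨x²⟩ separately, then (Δx)² = ⟨x²⟩ − ⟨x⟩².
Every integrand reduces to terms xʲ·e^(−2λx) on [0, ∞); use ∫₀^∞ xʲ·e^(−2λx) dx = j!/(2λ)^(j+1).
Normalization: ∫|R|² dx = 0.025870.
⟨x⟩ = 0.70423 and ⟨x²⟩ = 0.66124.
(Δx)² = 0.66124 − (0.70423)² = 0.16531.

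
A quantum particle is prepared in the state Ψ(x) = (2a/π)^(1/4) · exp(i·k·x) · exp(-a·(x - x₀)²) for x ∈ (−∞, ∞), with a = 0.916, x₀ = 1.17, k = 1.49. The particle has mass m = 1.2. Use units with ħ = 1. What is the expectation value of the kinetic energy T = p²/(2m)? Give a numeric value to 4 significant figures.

T = −(ħ²/2m) d²/dx², so ⟨T⟩ = −(ħ²/2m) ∫ Ψ*·Ψ'' dx; with m = 1.2.
Gaussian moments (u = x − x₀): ∫u^(2j)·e^(−2au²) du = (2j−1)!!/(4a)^j · √(π/(2a)), odd powers integrate to 0; here √(π/(2a)) = 1.3095. Derivatives: Ψ′ = (ik − 2au)·Ψ, Ψ″ = ((ik − 2au)² − 2a)·Ψ; the odd-in-u pieces drop out.
⟨T⟩ = 1.3067.

1.307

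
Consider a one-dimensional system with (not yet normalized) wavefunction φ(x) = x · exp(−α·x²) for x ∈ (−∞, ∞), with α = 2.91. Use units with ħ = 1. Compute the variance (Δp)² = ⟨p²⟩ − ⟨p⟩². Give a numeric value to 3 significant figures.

Compute ⟨p⟩ and ⟨p²⟩ separately; (Δp)² = ⟨p²⟩ − ⟨p⟩².
Expand each integrand as polynomial × e^(−2αx²) and use ∫x^(2j)·e^(−2αx²) dx = (2j−1)!!/(4α)^j · √(π/(2α)), odd powers → 0; here √(π/(2α)) = 0.73471. Differentiate with the product rule, d/dx e^(−αx²) = −2αx·e^(−αx²).
Normalization: ∫|φ|² dx = 0.063119.
⟨p⟩ = 0.0000 and ⟨p²⟩ = 8.7300.
(Δp)² = 8.7300 − (0.0000)² = 8.7300.

8.73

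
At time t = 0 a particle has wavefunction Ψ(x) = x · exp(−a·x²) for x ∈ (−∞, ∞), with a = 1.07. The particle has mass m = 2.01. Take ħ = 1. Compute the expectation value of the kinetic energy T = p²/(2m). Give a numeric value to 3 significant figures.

0.799

T = −(ħ²/2m) d²/dx², so ⟨T⟩ = −(ħ²/2m) ∫ Ψ*·Ψ'' dx / ∫|Ψ|² dx; with m = 2.01.
Expand each integrand as polynomial × e^(−2ax²) and use ∫x^(2j)·e^(−2ax²) dx = (2j−1)!!/(4a)^j · √(π/(2a)), odd powers → 0; here √(π/(2a)) = 1.2116. Differentiate with the product rule, d/dx e^(−ax²) = −2ax·e^(−ax²).
State is unnormalized: ∫|Ψ|² dx = 0.28309, and ∫Ψ*·(−ħ²/2m · Ψ'') dx = 0.22605, so ⟨T⟩ = 0.22605 / 0.28309.
⟨T⟩ = 0.79851.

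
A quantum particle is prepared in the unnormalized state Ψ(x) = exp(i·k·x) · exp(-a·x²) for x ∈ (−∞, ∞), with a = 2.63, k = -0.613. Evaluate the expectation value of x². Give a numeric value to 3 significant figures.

⟨x²⟩ = ∫ x²·|Ψ|² dx / ∫|Ψ|² dx (integrals over the domain).
Gaussian moments: ∫x^(2j)·e^(−2ax²) dx = (2j−1)!!/(4a)^j · √(π/(2a)), odd powers integrate to 0; here √(π/(2a)) = 0.77283.
State is unnormalized: ∫|Ψ|² dx = 0.77283, and ∫Ψ*·x²·Ψ dx = 0.073463, so ⟨x²⟩ = 0.073463 / 0.77283.
⟨x²⟩ = 0.095057.

0.0951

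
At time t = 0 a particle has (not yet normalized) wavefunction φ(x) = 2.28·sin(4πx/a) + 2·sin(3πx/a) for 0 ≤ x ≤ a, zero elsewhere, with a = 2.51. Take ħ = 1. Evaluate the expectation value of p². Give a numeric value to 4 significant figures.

p² φ = −ħ² d²φ/dx²; ⟨p²⟩ = −ħ² ∫ φ*·φ'' dx / ∫|φ|² dx.
d²/dx² sin(jπx/a) = −(jπ/a)²·sin(jπx/a); on 0 ≤ x ≤ a, ∫sin²(jπx/a) dx = a/2 and ∫sin(jπx/a)·sin(lπx/a) dx = 0 for j ≠ l, so only diagonal terms survive in ∫|φ|² and ∫φ·φ″; ∫φ·φ′ dx = [φ²/2] between the walls = 0.
State is unnormalized: ∫|φ|² dx = 11.544, and ∫φ*·(−ħ² φ'') dx = 234.30, so ⟨p²⟩ = 234.30 / 11.544.
⟨p²⟩ = 20.297.

20.30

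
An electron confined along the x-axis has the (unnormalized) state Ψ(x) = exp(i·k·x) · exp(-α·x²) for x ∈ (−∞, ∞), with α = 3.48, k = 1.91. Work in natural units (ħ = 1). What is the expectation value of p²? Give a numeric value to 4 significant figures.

7.128

p² Ψ = −ħ² d²Ψ/dx²; ⟨p²⟩ = −ħ² ∫ Ψ*·Ψ'' dx / ∫|Ψ|² dx.
Gaussian moments: ∫x^(2j)·e^(−2αx²) dx = (2j−1)!!/(4α)^j · √(π/(2α)), odd powers integrate to 0; here √(π/(2α)) = 0.67185. Derivatives: Ψ′ = (ik − 2αx)·Ψ, Ψ″ = ((ik − 2αx)² − 2α)·Ψ; the odd-in-x pieces drop out.
State is unnormalized: ∫|Ψ|² dx = 0.67185, and ∫Ψ*·(−ħ² Ψ'') dx = 4.7890, so ⟨p²⟩ = 4.7890 / 0.67185.
⟨p²⟩ = 7.1281.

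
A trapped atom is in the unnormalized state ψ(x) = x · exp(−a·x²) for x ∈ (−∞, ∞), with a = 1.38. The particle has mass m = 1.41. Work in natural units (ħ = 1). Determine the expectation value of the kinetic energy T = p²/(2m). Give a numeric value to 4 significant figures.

T = −(ħ²/2m) d²/dx², so ⟨T⟩ = −(ħ²/2m) ∫ ψ*·ψ'' dx / ∫|ψ|² dx; with m = 1.41.
Expand each integrand as polynomial × e^(−2ax²) and use ∫x^(2j)·e^(−2ax²) dx = (2j−1)!!/(4a)^j · √(π/(2a)), odd powers → 0; here √(π/(2a)) = 1.0669. Differentiate with the product rule, d/dx e^(−ax²) = −2ax·e^(−ax²).
State is unnormalized: ∫|ψ|² dx = 0.19328, and ∫ψ*·(−ħ²/2m · ψ'') dx = 0.28375, so ⟨T⟩ = 0.28375 / 0.19328.
⟨T⟩ = 1.4681.

1.468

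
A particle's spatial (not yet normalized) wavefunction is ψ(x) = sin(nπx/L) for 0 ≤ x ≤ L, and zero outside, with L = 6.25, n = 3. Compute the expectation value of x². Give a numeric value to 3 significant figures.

⟨x²⟩ = ∫ x²·|ψ|² dx / ∫|ψ|² dx (integrals over the domain).
With sin²θ = (1 − cos2θ)/2 on 0 ≤ x ≤ L: ∫sin²(nπx/L) dx = L/2, ∫x·sin²(nπx/L) dx = L²/4, ∫x²·sin²(nπx/L) dx = L³·(1/6 − 1/(4n²π²)); higher powers xᵏ the same way, integrating xᵏ·cos(2nπx/L) by parts.
State is unnormalized: ∫|ψ|² dx = 3.1250, and ∫ψ*·x²·ψ dx = 40.003, so ⟨x²⟩ = 40.003 / 3.1250.
⟨x²⟩ = 12.801.

12.8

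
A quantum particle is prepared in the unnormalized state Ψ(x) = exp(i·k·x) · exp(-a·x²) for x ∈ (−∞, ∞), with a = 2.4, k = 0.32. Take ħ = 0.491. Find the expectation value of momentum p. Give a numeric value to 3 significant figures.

p Ψ = −iħ dΨ/dx; then ⟨p⟩ = ∫ Ψ*·(pΨ) dx / ∫|Ψ|² dx.
Gaussian moments: ∫x^(2j)·e^(−2ax²) dx = (2j−1)!!/(4a)^j · √(π/(2a)), odd powers integrate to 0; here √(π/(2a)) = 0.80901. Derivatives: Ψ′ = (ik − 2ax)·Ψ, Ψ″ = ((ik − 2ax)² − 2a)·Ψ; the odd-in-x pieces drop out.
State is unnormalized: ∫|Ψ|² dx = 0.80901, and ∫Ψ*·(−iħ Ψ') dx = 0.12711, so ⟨p⟩ = 0.12711 / 0.80901.
⟨p⟩ = 0.15712.

0.157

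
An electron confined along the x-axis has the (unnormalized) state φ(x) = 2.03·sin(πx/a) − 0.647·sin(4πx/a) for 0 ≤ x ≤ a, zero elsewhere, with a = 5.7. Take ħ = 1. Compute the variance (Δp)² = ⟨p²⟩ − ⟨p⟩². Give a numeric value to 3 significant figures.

0.724

Compute ⟨p⟩ and ⟨p²⟩ separately; (Δp)² = ⟨p²⟩ − ⟨p⟩².
d²/dx² sin(jπx/a) = −(jπ/a)²·sin(jπx/a); on 0 ≤ x ≤ a, ∫sin²(jπx/a) dx = a/2 and ∫sin(jπx/a)·sin(lπx/a) dx = 0 for j ≠ l, so only diagonal terms survive in ∫|φ|² and ∫φ·φ″; ∫φ·φ′ dx = [φ²/2] between the walls = 0.
Normalization: ∫|φ|² dx = 12.938.
⟨p⟩ = 0.0000 and ⟨p²⟩ = 0.72396.
(Δp)² = 0.72396 − (0.0000)² = 0.72396.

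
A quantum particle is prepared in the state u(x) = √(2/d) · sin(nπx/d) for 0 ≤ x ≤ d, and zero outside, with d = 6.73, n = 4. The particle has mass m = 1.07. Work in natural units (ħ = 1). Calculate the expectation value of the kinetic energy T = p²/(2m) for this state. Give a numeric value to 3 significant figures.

1.63

T = −(ħ²/2m) d²/dx², so ⟨T⟩ = −(ħ²/2m) ∫ u*·u'' dx; with m = 1.07.
d/dx sin(nπx/d) = (nπ/d)·cos(nπx/d) and d²/dx² sin(nπx/d) = −(nπ/d)²·sin(nπx/d); on 0 ≤ x ≤ d, ∫sin²(nπx/d) dx = d/2 and ∫sin(nπx/d)·cos(nπx/d) dx = 0.
⟨T⟩ = 1.6292.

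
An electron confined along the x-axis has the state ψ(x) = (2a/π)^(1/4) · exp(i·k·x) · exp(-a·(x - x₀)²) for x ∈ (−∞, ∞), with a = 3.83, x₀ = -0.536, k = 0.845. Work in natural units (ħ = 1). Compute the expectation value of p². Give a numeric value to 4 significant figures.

p² ψ = −ħ² d²ψ/dx²; ⟨p²⟩ = −ħ² ∫ ψ*·ψ'' dx.
Gaussian moments (u = x − x₀): ∫u^(2j)·e^(−2au²) du = (2j−1)!!/(4a)^j · √(π/(2a)), odd powers integrate to 0; here √(π/(2a)) = 0.64041. Derivatives: ψ′ = (ik − 2au)·ψ, ψ″ = ((ik − 2au)² − 2a)·ψ; the odd-in-u pieces drop out.
⟨p²⟩ = 4.5440.

4.544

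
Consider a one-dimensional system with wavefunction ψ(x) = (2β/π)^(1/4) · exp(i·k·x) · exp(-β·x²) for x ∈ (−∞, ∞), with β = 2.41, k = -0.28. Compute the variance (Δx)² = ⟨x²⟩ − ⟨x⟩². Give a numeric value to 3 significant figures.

0.104

Compute ⟨x⟩ and ⟨x²⟩ separately, then (Δx)² = ⟨x²⟩ − ⟨x⟩².
Gaussian moments: ∫x^(2j)·e^(−2βx²) dx = (2j−1)!!/(4β)^j · √(π/(2β)), odd powers integrate to 0; here √(π/(2β)) = 0.80733.
⟨x⟩ = 0.0000 and ⟨x²⟩ = 0.10373.
(Δx)² = 0.10373 − (0.0000)² = 0.10373.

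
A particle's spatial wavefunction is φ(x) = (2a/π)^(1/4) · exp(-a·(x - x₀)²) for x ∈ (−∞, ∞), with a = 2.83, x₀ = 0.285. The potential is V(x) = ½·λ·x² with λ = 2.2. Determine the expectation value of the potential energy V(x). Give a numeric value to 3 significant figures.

0.187

⟨V⟩ = ∫ V(x)·|φ|² dx.
Gaussian moments (u = x − x₀): ∫u^(2j)·e^(−2au²) du = (2j−1)!!/(4a)^j · √(π/(2a)), odd powers integrate to 0; here √(π/(2a)) = 0.74502.
⟨V⟩ = 0.18652.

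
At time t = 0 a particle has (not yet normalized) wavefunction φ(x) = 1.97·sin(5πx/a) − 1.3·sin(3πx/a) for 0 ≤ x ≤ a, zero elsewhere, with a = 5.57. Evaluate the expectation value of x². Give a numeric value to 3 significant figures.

8.89

⟨x²⟩ = ∫ x²·|φ|² dx / ∫|φ|² dx (integrals over the domain).
On 0 ≤ x ≤ a (j ≠ l): ∫sin²(jπx/a) dx = a/2, ∫sin(jπx/a)·sin(lπx/a) dx = 0; diagonal moments ∫x·sin²(jπx/a) dx = a²/4, ∫x²·sin²(jπx/a) dx = a³·(1/6 − 1/(4j²π²)); cross terms ∫x·sin(jπx/a)·sin(lπx/a) dx = 0 for j + l even and −4jla²/(π²(j² − l²)²) for j + l odd, ∫x²·sin(jπx/a)·sin(lπx/a) dx = (−1)^(j+l)·4jla³/(π²(j² − l²)²); higher powers the same way via product-to-sum and parts.
State is unnormalized: ∫|φ|² dx = 15.515, and ∫φ*·x²·φ dx = 137.93, so ⟨x²⟩ = 137.93 / 15.515.
⟨x²⟩ = 8.8901.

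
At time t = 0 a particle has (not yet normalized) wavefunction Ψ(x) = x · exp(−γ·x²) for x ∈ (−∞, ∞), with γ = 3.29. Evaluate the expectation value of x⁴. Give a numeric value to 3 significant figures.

⟨x⁴⟩ = ∫ x⁴·|Ψ|² dx / ∫|Ψ|² dx (integrals over the domain).
Expand each integrand as polynomial × e^(−2γx²) and use ∫x^(2j)·e^(−2γx²) dx = (2j−1)!!/(4γ)^j · √(π/(2γ)), odd powers → 0; here √(π/(2γ)) = 0.69097.
State is unnormalized: ∫|Ψ|² dx = 0.052506, and ∫Ψ*·x⁴·Ψ dx = 0.0045476, so ⟨x⁴⟩ = 0.0045476 / 0.052506.
⟨x⁴⟩ = 0.086612.

0.0866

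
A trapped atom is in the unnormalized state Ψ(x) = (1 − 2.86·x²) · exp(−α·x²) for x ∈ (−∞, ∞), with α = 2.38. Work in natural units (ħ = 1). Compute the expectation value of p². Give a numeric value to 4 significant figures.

p² Ψ = −ħ² d²Ψ/dx²; ⟨p²⟩ = −ħ² ∫ Ψ*·Ψ'' dx / ∫|Ψ|² dx.
Expand each integrand as polynomial × e^(−2αx²) and use ∫x^(2j)·e^(−2αx²) dx = (2j−1)!!/(4α)^j · √(π/(2α)), odd powers → 0; here √(π/(2α)) = 0.81240. Differentiate with the product rule, d/dx e^(−αx²) = −2αx·e^(−αx²).
State is unnormalized: ∫|Ψ|² dx = 0.54424, and ∫Ψ*·(−ħ² Ψ'') dx = 4.3168, so ⟨p²⟩ = 4.3168 / 0.54424.
⟨p²⟩ = 7.9317.

7.932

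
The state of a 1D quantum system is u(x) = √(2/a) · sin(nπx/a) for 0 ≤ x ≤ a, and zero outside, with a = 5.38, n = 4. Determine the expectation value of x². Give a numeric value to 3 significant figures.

⟨x²⟩ = ∫ x²·|u|² dx (integrals over the domain).
With sin²θ = (1 − cos2θ)/2 on 0 ≤ x ≤ a: ∫sin²(nπx/a) dx = a/2, ∫x·sin²(nπx/a) dx = a²/4, ∫x²·sin²(nπx/a) dx = a³·(1/6 − 1/(4n²π²)); higher powers xᵏ the same way, integrating xᵏ·cos(2nπx/a) by parts.
⟨x²⟩ = 9.5565.

9.56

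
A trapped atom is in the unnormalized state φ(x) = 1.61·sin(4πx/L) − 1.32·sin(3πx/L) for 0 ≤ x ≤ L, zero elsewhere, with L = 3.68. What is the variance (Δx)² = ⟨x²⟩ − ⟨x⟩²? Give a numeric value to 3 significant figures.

0.559

Compute ⟨x⟩ and ⟨x²⟩ separately, then (Δx)² = ⟨x²⟩ − ⟨x⟩².
On 0 ≤ x ≤ L (j ≠ l): ∫sin²(jπx/L) dx = L/2, ∫sin(jπx/L)·sin(lπx/L) dx = 0; diagonal moments ∫x·sin²(jπx/L) dx = L²/4, ∫x²·sin²(jπx/L) dx = L³·(1/6 − 1/(4j²π²)); cross terms ∫x·sin(jπx/L)·sin(lπx/L) dx = 0 for j + l even and −4jlL²/(π²(j² − l²)²) for j + l odd, ∫x²·sin(jπx/L)·sin(lπx/L) dx = (−1)^(j+l)·4jlL³/(π²(j² − l²)²); higher powers the same way via product-to-sum and parts.
Normalization: ∫|φ|² dx = 7.9755.
⟨x⟩ = 2.5563 and ⟨x²⟩ = 7.0939.
(Δx)² = 7.0939 − (2.5563)² = 0.55912.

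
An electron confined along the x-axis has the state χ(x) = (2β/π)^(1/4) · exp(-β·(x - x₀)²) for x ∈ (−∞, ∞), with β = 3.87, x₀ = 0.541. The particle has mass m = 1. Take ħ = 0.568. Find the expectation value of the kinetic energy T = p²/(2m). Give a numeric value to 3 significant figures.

T = −(ħ²/2m) d²/dx², so ⟨T⟩ = −(ħ²/2m) ∫ χ*·χ'' dx; with m = 1.
Gaussian moments (u = x − x₀): ∫u^(2j)·e^(−2βu²) du = (2j−1)!!/(4β)^j · √(π/(2β)), odd powers integrate to 0; here √(π/(2β)) = 0.63710. Derivatives: d/dx e^(−βu²) = −2βu·e^(−βu²), d²/dx² e^(−βu²) = (4β²u² − 2β)·e^(−βu²).
⟨T⟩ = 0.62428.

0.624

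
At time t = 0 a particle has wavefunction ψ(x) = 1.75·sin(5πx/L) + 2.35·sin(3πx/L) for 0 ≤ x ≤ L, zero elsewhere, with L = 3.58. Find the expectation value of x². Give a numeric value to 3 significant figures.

⟨x²⟩ = ∫ x²·|ψ|² dx / ∫|ψ|² dx (integrals over the domain).
On 0 ≤ x ≤ L (j ≠ l): ∫sin²(jπx/L) dx = L/2, ∫sin(jπx/L)·sin(lπx/L) dx = 0; diagonal moments ∫x·sin²(jπx/L) dx = L²/4, ∫x²·sin²(jπx/L) dx = L³·(1/6 − 1/(4j²π²)); cross terms ∫x·sin(jπx/L)·sin(lπx/L) dx = 0 for j + l even and −4jlL²/(π²(j² − l²)²) for j + l odd, ∫x²·sin(jπx/L)·sin(lπx/L) dx = (−1)^(j+l)·4jlL³/(π²(j² − l²)²); higher powers the same way via product-to-sum and parts.
State is unnormalized: ∫|ψ|² dx = 15.367, and ∫ψ*·x²·ψ dx = 73.757, so ⟨x²⟩ = 73.757 / 15.367.
⟨x²⟩ = 4.7996.

4.80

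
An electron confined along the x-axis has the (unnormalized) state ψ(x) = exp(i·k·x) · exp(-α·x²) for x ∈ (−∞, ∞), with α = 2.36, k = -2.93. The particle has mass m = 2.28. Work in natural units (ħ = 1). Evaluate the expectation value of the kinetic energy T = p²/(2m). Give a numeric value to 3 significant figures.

2.40

T = −(ħ²/2m) d²/dx², so ⟨T⟩ = −(ħ²/2m) ∫ ψ*·ψ'' dx / ∫|ψ|² dx; with m = 2.28.
Gaussian moments: ∫x^(2j)·e^(−2αx²) dx = (2j−1)!!/(4α)^j · √(π/(2α)), odd powers integrate to 0; here √(π/(2α)) = 0.81584. Derivatives: ψ′ = (ik − 2αx)·ψ, ψ″ = ((ik − 2αx)² − 2α)·ψ; the odd-in-x pieces drop out.
State is unnormalized: ∫|ψ|² dx = 0.81584, and ∫ψ*·(−ħ²/2m · ψ'') dx = 1.9582, so ⟨T⟩ = 1.9582 / 0.81584.
⟨T⟩ = 2.4002.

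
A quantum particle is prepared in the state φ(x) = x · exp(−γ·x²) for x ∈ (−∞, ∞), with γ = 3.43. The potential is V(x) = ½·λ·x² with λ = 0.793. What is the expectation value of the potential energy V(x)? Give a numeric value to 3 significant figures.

0.0867

⟨V⟩ = ∫ V(x)·|φ|² dx / ∫|φ|² dx.
Expand each integrand as polynomial × e^(−2γx²) and use ∫x^(2j)·e^(−2γx²) dx = (2j−1)!!/(4γ)^j · √(π/(2γ)), odd powers → 0; here √(π/(2γ)) = 0.67673.
State is unnormalized: ∫|φ|² dx = 0.049324, and ∫φ*·V(x)·φ dx = 0.0042763, so ⟨V⟩ = 0.0042763 / 0.049324.
⟨V⟩ = 0.086698.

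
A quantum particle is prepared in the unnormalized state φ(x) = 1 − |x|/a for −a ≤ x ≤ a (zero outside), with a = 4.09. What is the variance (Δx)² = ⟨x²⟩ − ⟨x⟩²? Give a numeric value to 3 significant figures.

1.67

Compute ⟨x⟩ and ⟨x²⟩ separately, then (Δx)² = ⟨x²⟩ − ⟨x⟩².
φ is even, so ∫ over [−a, a] = 2∫₀ᵃ with φ = 1 − x/a there: ∫₀ᵃ (1 − x/a)² dx = a/3, ∫₀ᵃ x²(1 − x/a)² dx = a³/30, ∫₀ᵃ x⁴(1 − x/a)² dx = a⁵/105.
Normalization: ∫|φ|² dx = 2.7267.
⟨x⟩ = 0.0000 and ⟨x²⟩ = 1.6728.
(Δx)² = 1.6728 − (0.0000)² = 1.6728.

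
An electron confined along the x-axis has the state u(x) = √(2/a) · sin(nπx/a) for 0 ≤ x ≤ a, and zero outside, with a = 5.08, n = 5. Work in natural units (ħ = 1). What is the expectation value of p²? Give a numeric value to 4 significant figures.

p² u = −ħ² d²u/dx²; ⟨p²⟩ = −ħ² ∫ u*·u'' dx.
d/dx sin(nπx/a) = (nπ/a)·cos(nπx/a) and d²/dx² sin(nπx/a) = −(nπ/a)²·sin(nπx/a); on 0 ≤ x ≤ a, ∫sin²(nπx/a) dx = a/2 and ∫sin(nπx/a)·cos(nπx/a) dx = 0.
⟨p²⟩ = 9.5612.

9.561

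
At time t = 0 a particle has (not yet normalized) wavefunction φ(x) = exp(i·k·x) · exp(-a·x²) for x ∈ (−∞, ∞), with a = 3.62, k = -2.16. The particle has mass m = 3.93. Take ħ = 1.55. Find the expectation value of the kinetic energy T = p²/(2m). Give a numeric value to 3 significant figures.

T = −(ħ²/2m) d²/dx², so ⟨T⟩ = −(ħ²/2m) ∫ φ*·φ'' dx / ∫|φ|² dx; with m = 3.93.
Gaussian moments: ∫x^(2j)·e^(−2ax²) dx = (2j−1)!!/(4a)^j · √(π/(2a)), odd powers integrate to 0; here √(π/(2a)) = 0.65873. Derivatives: φ′ = (ik − 2ax)·φ, φ″ = ((ik − 2ax)² − 2a)·φ; the odd-in-x pieces drop out.
State is unnormalized: ∫|φ|² dx = 0.65873, and ∫φ*·(−ħ²/2m · φ'') dx = 1.6683, so ⟨T⟩ = 1.6683 / 0.65873.
⟨T⟩ = 2.5326.

2.53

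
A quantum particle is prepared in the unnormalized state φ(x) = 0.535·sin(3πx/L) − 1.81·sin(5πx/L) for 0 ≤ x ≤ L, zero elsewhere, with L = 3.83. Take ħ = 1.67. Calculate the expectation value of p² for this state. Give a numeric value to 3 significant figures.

44.5

p² φ = −ħ² d²φ/dx²; ⟨p²⟩ = −ħ² ∫ φ*·φ'' dx / ∫|φ|² dx.
d²/dx² sin(jπx/L) = −(jπ/L)²·sin(jπx/L); on 0 ≤ x ≤ L, ∫sin²(jπx/L) dx = L/2 and ∫sin(jπx/L)·sin(lπx/L) dx = 0 for j ≠ l, so only diagonal terms survive in ∫|φ|² and ∫φ·φ″; ∫φ·φ′ dx = [φ²/2] between the walls = 0.
State is unnormalized: ∫|φ|² dx = 6.8219, and ∫φ*·(−ħ² φ'') dx = 303.56, so ⟨p²⟩ = 303.56 / 6.8219.
⟨p²⟩ = 44.499.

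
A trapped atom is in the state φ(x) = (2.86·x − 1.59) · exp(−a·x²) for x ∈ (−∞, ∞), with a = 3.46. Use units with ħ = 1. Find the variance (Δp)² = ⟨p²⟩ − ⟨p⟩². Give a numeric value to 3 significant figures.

Compute ⟨p⟩ and ⟨p²⟩ separately; (Δp)² = ⟨p²⟩ − ⟨p⟩².
Expand each integrand as polynomial × e^(−2ax²) and use ∫x^(2j)·e^(−2ax²) dx = (2j−1)!!/(4a)^j · √(π/(2a)), odd powers → 0; here √(π/(2a)) = 0.67379. Differentiate with the product rule, d/dx e^(−ax²) = −2ax·e^(−ax²).
Normalization: ∫|φ|² dx = 2.1016.
⟨p⟩ = 0.0000 and ⟨p²⟩ = 4.7712.
(Δp)² = 4.7712 − (0.0000)² = 4.7712.

4.77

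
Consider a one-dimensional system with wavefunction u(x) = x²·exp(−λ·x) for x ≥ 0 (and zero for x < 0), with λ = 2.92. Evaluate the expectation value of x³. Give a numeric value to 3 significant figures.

⟨x³⟩ = ∫ x³·|u|² dx / ∫|u|² dx (integrals over the domain).
Every integrand reduces to terms xʲ·e^(−2λx) on [0, ∞); use ∫₀^∞ xʲ·e^(−2λx) dx = j!/(2λ)^(j+1).
State is unnormalized: ∫|u|² dx = 0.0035330, and ∫u*·x³·u dx = 0.0037250, so ⟨x³⟩ = 0.0037250 / 0.0035330.
⟨x³⟩ = 1.0543.

1.05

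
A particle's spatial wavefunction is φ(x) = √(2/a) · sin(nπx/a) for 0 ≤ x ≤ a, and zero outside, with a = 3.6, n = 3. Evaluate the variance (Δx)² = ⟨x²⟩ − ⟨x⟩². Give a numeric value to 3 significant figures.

Compute ⟨x⟩ and ⟨x²⟩ separately, then (Δx)² = ⟨x²⟩ − ⟨x⟩².
With sin²θ = (1 − cos2θ)/2 on 0 ≤ x ≤ a: ∫sin²(nπx/a) dx = a/2, ∫x·sin²(nπx/a) dx = a²/4, ∫x²·sin²(nπx/a) dx = a³·(1/6 − 1/(4n²π²)); higher powers xᵏ the same way, integrating xᵏ·cos(2nπx/a) by parts.
⟨x⟩ = 1.8000 and ⟨x²⟩ = 4.2470.
(Δx)² = 4.2470 − (1.8000)² = 1.0070.

1.01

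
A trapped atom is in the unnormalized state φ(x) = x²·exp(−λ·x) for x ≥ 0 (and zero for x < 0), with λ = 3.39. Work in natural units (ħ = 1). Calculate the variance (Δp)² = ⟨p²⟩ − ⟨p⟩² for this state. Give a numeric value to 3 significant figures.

3.83

Compute ⟨p⟩ and ⟨p²⟩ separately; (Δp)² = ⟨p²⟩ − ⟨p⟩².
Differentiate x²·exp(−λ·x) with the product rule; every integrand then reduces to terms xʲ·e^(−2λx) on [0, ∞), with ∫₀^∞ xʲ·e^(−2λx) dx = j!/(2λ)^(j+1).
Normalization: ∫|φ|² dx = 0.0016752.
⟨p⟩ = 0.0000 and ⟨p²⟩ = 3.8307.
(Δp)² = 3.8307 − (0.0000)² = 3.8307.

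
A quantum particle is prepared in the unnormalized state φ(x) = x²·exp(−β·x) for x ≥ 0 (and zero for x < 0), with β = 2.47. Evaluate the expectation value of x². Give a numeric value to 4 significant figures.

1.229

⟨x²⟩ = ∫ x²·|φ|² dx / ∫|φ|² dx (integrals over the domain).
Every integrand reduces to terms xʲ·e^(−2βx) on [0, ∞); use ∫₀^∞ xʲ·e^(−2βx) dx = j!/(2β)^(j+1).
State is unnormalized: ∫|φ|² dx = 0.0081579, and ∫φ*·x²·φ dx = 0.010029, so ⟨x²⟩ = 0.010029 / 0.0081579.
⟨x²⟩ = 1.2293.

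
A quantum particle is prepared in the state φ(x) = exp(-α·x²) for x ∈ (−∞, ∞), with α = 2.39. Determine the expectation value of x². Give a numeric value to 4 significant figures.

0.1046

⟨x²⟩ = ∫ x²·|φ|² dx / ∫|φ|² dx (integrals over the domain).
Gaussian moments: ∫x^(2j)·e^(−2αx²) dx = (2j−1)!!/(4α)^j · √(π/(2α)), odd powers integrate to 0; here √(π/(2α)) = 0.81070.
State is unnormalized: ∫|φ|² dx = 0.81070, and ∫φ*·x²·φ dx = 0.084801, so ⟨x²⟩ = 0.084801 / 0.81070.
⟨x²⟩ = 0.10460.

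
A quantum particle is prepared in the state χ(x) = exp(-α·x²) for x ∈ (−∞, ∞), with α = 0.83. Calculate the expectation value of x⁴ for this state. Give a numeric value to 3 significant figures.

⟨x⁴⟩ = ∫ x⁴·|χ|² dx / ∫|χ|² dx (integrals over the domain).
Gaussian moments: ∫x^(2j)·e^(−2αx²) dx = (2j−1)!!/(4α)^j · √(π/(2α)), odd powers integrate to 0; here √(π/(2α)) = 1.3757.
State is unnormalized: ∫|χ|² dx = 1.3757, and ∫χ*·x⁴·χ dx = 0.37443, so ⟨x⁴⟩ = 0.37443 / 1.3757.
⟨x⁴⟩ = 0.27217.

0.272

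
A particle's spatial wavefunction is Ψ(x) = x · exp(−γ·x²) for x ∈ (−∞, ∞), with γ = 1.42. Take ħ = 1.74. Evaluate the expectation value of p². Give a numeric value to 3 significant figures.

p² Ψ = −ħ² d²Ψ/dx²; ⟨p²⟩ = −ħ² ∫ Ψ*·Ψ'' dx / ∫|Ψ|² dx.
Expand each integrand as polynomial × e^(−2γx²) and use ∫x^(2j)·e^(−2γx²) dx = (2j−1)!!/(4γ)^j · √(π/(2γ)), odd powers → 0; here √(π/(2γ)) = 1.0518. Differentiate with the product rule, d/dx e^(−γx²) = −2γx·e^(−γx²).
State is unnormalized: ∫|Ψ|² dx = 0.18517, and ∫Ψ*·(−ħ² Ψ'') dx = 2.3882, so ⟨p²⟩ = 2.3882 / 0.18517.
⟨p²⟩ = 12.898.

12.9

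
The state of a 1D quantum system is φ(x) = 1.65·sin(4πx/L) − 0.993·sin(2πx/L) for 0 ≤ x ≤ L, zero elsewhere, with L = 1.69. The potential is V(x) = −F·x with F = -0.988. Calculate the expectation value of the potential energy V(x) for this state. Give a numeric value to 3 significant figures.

0.835

⟨V⟩ = ∫ V(x)·|φ|² dx / ∫|φ|² dx.
On 0 ≤ x ≤ L (j ≠ l): ∫sin²(jπx/L) dx = L/2, ∫sin(jπx/L)·sin(lπx/L) dx = 0; diagonal moments ∫x·sin²(jπx/L) dx = L²/4, ∫x²·sin²(jπx/L) dx = L³·(1/6 − 1/(4j²π²)); cross terms ∫x·sin(jπx/L)·sin(lπx/L) dx = 0 for j + l even and −4jlL²/(π²(j² − l²)²) for j + l odd, ∫x²·sin(jπx/L)·sin(lπx/L) dx = (−1)^(j+l)·4jlL³/(π²(j² − l²)²); higher powers the same way via product-to-sum and parts.
State is unnormalized: ∫|φ|² dx = 3.1337, and ∫φ*·V(x)·φ dx = 2.6162, so ⟨V⟩ = 2.6162 / 3.1337.
⟨V⟩ = 0.83486.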